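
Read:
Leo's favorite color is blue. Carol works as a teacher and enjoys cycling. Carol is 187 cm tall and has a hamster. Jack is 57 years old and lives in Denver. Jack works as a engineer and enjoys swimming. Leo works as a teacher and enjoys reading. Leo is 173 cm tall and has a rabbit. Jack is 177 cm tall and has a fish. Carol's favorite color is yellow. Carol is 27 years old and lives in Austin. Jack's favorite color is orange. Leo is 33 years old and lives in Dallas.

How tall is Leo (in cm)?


Leo is 173 cm tall

173


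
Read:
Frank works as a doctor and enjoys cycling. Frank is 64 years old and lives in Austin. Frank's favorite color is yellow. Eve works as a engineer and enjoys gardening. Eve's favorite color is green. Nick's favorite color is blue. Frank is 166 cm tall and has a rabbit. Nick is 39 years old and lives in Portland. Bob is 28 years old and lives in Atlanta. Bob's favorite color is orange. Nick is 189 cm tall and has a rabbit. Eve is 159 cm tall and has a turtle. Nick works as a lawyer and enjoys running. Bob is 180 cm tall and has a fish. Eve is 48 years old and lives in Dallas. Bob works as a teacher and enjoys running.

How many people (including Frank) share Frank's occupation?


Frank is a doctor. Count = 1

1


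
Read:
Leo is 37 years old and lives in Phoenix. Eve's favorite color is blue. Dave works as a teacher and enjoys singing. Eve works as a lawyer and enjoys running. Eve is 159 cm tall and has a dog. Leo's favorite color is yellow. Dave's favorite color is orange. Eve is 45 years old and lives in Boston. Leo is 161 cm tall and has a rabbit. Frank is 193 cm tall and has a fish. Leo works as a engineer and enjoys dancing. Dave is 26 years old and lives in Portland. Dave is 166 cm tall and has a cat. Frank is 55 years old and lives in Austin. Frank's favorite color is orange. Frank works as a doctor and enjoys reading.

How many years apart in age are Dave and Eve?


26 vs 45, diff = 19

19


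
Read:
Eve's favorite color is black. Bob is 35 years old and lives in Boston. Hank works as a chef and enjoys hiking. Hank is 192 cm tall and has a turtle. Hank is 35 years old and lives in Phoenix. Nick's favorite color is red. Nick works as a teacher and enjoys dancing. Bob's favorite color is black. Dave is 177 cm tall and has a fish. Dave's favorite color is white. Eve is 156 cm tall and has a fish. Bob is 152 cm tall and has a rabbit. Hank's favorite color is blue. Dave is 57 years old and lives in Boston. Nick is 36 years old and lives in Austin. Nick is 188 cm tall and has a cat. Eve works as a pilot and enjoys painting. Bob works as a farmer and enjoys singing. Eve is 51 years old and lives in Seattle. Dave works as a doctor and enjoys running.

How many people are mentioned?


People: Nick, Hank, Eve, Bob, Dave. Count = 5

5


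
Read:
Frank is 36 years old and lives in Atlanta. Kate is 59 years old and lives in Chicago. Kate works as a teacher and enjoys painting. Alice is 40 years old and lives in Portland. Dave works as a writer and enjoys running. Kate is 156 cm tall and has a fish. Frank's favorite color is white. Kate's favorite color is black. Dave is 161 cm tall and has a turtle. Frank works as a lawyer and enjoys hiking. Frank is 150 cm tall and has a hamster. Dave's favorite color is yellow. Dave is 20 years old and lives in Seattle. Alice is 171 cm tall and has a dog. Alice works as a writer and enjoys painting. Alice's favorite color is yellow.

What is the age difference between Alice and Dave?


|40 - 20| = 20

20


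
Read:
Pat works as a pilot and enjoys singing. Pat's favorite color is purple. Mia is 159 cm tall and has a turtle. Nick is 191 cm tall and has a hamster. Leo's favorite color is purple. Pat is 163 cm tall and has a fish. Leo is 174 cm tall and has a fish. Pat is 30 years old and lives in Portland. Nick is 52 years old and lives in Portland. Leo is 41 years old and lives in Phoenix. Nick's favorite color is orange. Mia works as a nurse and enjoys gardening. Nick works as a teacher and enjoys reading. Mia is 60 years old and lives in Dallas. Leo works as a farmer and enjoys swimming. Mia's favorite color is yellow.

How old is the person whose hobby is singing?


Person with hobby=singing is Pat, age 30

30


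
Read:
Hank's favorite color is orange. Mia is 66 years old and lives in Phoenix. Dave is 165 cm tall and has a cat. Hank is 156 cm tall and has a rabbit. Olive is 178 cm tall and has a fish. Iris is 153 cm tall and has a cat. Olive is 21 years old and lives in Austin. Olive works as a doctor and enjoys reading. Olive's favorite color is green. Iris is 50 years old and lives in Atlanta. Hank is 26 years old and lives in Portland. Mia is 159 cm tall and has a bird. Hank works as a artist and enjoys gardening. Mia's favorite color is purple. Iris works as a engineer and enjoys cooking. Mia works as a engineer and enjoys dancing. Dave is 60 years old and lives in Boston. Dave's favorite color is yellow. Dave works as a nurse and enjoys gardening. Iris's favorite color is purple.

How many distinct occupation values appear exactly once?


Unique occupation values: 3

3


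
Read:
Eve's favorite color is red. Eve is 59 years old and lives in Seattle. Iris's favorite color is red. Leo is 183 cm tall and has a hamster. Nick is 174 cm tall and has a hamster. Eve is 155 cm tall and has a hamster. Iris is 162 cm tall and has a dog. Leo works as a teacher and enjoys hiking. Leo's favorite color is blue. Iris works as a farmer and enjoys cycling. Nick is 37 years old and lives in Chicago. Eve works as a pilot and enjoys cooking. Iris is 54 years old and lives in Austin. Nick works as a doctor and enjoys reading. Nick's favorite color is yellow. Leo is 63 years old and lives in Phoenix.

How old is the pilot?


The pilot is Eve, age 59

59


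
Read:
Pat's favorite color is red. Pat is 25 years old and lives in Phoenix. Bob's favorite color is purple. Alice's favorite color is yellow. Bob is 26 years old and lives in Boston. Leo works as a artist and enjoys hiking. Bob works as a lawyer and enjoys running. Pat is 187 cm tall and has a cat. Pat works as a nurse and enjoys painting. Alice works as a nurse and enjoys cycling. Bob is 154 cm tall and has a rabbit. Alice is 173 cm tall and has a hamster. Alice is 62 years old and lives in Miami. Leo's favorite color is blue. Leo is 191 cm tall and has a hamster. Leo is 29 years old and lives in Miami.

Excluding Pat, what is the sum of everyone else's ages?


Sum (excluding Pat): 117

117


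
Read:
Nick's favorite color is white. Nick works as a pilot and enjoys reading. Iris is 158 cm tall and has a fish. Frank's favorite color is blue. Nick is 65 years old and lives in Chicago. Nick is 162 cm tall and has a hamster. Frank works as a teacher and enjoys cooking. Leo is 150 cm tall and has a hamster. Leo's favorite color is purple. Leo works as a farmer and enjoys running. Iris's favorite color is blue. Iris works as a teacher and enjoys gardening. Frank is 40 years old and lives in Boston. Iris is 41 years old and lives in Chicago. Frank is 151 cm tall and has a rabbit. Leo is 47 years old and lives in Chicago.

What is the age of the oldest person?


Oldest: Nick at 65

65


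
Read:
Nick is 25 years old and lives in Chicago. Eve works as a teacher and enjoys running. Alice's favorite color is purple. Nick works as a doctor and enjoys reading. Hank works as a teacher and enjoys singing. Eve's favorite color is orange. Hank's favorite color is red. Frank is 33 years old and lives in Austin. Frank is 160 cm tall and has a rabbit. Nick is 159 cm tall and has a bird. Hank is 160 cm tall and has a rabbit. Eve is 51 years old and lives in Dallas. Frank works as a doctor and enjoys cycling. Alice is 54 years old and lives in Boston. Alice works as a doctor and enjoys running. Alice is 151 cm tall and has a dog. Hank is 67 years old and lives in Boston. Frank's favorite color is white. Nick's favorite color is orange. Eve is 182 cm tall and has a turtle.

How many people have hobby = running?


Count: 2

2


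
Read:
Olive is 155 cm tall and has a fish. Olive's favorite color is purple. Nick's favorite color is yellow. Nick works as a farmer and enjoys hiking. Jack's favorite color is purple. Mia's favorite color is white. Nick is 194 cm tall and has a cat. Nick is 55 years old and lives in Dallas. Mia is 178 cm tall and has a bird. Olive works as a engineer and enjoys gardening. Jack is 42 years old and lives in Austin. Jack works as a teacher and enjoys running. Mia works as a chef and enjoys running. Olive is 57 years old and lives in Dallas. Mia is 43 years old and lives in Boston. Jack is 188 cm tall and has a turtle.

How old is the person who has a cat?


Person with cat is Nick, age 55

55


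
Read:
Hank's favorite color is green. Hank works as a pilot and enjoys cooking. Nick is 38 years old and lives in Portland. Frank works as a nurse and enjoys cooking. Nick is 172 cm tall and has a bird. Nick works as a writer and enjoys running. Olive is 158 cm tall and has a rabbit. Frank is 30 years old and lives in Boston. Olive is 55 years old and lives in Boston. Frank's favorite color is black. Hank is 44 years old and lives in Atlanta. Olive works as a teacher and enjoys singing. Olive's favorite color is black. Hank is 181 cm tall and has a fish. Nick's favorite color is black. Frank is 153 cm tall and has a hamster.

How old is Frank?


Frank is 30 years old

30


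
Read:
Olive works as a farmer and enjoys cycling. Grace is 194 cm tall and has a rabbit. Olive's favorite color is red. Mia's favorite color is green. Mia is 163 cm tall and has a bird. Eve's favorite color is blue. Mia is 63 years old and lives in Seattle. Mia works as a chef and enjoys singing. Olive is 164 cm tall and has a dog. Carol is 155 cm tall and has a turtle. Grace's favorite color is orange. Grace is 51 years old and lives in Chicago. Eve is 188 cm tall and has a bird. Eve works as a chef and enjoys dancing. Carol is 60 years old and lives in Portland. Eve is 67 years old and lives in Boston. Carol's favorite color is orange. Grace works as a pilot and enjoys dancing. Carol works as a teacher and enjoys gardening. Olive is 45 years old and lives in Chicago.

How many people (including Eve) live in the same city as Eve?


Eve lives in Boston. Count = 1

1


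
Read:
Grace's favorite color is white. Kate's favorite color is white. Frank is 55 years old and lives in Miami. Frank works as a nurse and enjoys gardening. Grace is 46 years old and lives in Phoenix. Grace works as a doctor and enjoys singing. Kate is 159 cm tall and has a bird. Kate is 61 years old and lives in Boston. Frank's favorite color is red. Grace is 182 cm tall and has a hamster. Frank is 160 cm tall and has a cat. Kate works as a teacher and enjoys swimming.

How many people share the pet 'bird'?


Count: 1

1


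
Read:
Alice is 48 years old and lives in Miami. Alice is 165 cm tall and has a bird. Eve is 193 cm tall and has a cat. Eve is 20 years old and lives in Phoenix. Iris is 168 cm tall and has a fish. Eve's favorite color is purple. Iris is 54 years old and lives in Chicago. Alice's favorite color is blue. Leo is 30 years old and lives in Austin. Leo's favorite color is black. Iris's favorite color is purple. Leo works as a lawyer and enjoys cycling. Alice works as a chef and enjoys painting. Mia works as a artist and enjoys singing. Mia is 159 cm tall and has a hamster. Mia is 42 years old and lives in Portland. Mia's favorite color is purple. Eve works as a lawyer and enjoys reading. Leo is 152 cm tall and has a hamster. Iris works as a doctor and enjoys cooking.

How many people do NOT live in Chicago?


Not in Chicago: 4

4


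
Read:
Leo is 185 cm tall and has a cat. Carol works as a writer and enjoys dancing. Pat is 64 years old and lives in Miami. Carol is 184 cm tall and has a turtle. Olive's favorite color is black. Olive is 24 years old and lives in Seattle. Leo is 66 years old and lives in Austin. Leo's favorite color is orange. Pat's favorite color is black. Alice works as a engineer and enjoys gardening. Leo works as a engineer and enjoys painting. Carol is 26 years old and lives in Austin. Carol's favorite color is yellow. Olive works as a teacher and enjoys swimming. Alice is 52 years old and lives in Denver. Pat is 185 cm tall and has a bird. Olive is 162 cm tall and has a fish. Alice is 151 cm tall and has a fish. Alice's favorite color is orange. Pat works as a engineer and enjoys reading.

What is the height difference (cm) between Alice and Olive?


|151 - 162| = 11

11


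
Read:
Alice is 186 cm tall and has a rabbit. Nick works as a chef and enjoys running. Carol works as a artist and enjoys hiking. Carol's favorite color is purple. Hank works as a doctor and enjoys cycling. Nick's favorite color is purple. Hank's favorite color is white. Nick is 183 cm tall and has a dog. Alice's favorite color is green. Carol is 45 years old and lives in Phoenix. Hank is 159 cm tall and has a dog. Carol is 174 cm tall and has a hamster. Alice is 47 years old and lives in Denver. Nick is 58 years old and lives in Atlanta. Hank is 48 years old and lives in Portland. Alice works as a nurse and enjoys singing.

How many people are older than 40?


Filter: 4

4


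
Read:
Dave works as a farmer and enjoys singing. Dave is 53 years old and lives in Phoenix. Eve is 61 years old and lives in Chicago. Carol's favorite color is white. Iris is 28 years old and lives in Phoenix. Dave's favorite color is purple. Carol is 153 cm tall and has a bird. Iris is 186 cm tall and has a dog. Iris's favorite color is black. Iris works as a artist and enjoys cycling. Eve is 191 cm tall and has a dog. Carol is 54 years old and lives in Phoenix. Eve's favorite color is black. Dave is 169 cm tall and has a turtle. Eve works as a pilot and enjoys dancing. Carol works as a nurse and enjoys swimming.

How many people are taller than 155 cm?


Taller than 155: 3

3


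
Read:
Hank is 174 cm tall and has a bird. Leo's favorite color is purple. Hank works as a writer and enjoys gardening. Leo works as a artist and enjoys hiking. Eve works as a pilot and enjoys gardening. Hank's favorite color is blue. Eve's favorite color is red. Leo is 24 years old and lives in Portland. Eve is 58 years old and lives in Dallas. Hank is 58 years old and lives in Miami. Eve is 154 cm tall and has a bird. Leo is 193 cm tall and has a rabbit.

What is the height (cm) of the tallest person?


Tallest: Leo at 193 cm

193


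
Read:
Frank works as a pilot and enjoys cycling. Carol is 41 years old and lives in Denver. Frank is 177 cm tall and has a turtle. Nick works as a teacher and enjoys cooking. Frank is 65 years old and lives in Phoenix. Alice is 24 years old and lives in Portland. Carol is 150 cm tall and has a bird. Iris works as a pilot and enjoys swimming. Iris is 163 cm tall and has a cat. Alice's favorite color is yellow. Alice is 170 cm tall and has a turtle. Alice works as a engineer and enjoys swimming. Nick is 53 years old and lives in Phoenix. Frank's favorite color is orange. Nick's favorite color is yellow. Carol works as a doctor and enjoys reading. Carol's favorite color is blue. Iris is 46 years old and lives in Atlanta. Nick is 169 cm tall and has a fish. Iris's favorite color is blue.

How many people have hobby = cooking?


Count: 1

1


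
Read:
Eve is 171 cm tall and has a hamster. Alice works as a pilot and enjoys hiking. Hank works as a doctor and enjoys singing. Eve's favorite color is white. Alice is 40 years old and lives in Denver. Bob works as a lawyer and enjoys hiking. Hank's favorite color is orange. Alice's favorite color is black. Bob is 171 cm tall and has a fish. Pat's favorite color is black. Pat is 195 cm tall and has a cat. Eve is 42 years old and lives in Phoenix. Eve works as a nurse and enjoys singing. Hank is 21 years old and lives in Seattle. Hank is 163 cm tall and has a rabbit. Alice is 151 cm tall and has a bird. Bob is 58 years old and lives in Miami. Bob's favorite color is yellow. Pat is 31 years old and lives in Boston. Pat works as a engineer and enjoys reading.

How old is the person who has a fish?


Person with fish is Bob, age 58

58


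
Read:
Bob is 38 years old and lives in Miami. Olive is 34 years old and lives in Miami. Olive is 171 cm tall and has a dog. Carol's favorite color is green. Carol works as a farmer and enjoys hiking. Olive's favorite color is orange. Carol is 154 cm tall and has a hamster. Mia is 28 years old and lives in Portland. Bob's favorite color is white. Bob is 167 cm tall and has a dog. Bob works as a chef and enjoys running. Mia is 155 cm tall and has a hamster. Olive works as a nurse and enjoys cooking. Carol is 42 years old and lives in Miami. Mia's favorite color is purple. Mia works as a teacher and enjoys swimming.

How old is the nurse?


The nurse is Olive, age 34

34


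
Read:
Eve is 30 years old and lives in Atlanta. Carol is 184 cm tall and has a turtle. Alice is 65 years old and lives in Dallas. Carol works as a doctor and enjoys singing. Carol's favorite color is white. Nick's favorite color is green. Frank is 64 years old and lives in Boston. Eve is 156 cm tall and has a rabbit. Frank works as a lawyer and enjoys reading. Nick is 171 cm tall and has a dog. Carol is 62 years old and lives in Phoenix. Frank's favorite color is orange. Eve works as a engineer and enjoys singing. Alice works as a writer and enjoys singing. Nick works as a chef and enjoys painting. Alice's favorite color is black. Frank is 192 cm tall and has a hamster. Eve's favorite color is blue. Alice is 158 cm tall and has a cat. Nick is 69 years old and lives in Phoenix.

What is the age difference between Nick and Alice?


|69 - 65| = 4

4


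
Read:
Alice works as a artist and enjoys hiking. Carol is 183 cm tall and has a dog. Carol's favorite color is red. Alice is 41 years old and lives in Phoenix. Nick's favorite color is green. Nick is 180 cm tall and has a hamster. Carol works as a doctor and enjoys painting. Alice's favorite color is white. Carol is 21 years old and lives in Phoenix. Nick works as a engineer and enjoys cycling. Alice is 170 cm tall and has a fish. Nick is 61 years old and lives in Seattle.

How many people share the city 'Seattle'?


Count: 1

1


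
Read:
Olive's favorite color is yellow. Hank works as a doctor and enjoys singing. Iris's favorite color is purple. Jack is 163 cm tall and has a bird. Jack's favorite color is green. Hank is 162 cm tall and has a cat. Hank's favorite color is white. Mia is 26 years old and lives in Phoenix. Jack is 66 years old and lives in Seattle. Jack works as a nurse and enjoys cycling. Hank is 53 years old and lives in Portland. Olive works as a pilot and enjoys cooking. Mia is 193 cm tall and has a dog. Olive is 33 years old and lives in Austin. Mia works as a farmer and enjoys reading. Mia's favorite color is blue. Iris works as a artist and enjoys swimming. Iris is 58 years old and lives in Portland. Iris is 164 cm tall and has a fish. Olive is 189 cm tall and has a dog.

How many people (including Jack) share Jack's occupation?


Jack is a nurse. Count = 1

1


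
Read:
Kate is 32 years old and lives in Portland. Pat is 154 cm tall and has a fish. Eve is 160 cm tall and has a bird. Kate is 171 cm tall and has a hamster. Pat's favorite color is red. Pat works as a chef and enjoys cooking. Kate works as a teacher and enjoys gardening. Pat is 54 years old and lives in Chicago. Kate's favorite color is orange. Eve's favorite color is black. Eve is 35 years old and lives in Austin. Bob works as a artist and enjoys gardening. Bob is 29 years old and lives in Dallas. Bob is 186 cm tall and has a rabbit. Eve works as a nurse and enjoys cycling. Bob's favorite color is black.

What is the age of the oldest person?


Oldest: Pat at 54

54


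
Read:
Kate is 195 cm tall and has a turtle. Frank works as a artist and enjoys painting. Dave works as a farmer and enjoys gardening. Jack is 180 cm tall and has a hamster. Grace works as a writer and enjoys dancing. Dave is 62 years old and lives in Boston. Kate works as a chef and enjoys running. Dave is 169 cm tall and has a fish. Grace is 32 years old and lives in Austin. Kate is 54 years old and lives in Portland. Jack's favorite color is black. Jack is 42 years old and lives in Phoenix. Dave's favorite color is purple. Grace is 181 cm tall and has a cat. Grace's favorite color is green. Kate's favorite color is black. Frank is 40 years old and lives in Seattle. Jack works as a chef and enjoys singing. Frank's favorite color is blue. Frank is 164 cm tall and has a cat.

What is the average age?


Sum=230, n=5, avg=46

46


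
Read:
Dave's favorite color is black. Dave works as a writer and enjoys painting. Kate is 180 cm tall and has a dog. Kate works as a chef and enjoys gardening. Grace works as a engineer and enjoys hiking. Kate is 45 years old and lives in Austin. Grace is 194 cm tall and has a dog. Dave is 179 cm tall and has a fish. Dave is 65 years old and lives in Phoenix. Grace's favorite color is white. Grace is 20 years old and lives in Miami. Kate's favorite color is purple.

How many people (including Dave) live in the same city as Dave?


Dave lives in Phoenix. Count = 1

1


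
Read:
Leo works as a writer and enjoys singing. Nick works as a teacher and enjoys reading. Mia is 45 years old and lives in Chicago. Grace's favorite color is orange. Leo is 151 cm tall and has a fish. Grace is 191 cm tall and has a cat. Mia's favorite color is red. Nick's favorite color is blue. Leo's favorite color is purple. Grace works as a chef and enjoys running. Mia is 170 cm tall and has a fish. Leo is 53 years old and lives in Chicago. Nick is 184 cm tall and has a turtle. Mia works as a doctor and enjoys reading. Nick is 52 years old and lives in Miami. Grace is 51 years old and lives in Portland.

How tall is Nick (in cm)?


Nick is 184 cm tall

184


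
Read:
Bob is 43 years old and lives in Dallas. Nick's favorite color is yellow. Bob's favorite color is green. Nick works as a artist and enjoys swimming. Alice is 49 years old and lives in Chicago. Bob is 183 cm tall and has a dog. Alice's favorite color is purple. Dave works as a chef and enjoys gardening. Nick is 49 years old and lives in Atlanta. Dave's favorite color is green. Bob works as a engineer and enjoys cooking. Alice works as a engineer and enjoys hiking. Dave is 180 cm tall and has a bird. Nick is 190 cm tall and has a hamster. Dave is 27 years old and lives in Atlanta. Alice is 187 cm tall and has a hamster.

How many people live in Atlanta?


Count in Atlanta: 2

2


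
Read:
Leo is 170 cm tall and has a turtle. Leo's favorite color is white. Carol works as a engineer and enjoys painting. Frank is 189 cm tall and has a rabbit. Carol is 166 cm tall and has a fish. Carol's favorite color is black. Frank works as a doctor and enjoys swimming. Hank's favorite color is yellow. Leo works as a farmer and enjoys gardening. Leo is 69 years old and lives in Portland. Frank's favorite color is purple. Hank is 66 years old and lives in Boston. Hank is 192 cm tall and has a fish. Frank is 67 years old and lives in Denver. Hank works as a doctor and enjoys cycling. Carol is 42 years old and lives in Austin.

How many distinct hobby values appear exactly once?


Unique hobby values: 4

4


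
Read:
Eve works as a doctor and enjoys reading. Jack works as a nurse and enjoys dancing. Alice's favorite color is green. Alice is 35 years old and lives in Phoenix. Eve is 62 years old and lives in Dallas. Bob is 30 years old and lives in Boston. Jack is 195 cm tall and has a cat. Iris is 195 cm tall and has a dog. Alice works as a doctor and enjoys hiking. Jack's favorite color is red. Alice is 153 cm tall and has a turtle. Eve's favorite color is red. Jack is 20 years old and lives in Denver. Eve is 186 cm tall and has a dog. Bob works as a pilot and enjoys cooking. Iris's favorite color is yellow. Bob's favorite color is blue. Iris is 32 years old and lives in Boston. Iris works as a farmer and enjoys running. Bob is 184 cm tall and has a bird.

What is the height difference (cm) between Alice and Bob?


|153 - 184| = 31

31


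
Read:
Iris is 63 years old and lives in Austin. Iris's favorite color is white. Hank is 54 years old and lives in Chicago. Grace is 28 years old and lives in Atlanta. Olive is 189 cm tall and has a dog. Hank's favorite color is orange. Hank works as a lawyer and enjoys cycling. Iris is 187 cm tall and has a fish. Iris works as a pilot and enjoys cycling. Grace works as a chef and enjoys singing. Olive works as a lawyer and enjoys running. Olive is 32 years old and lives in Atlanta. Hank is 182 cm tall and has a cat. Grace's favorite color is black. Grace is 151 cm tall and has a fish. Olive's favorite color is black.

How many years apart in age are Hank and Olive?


54 vs 32, diff = 22

22


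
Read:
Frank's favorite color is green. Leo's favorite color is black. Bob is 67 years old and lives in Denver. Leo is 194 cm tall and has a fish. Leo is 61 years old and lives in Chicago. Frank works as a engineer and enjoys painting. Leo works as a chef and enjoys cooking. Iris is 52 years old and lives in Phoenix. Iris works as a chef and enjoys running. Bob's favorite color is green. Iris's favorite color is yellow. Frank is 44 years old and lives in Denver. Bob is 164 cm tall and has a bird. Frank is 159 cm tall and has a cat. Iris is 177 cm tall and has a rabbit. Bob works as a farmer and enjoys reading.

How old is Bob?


Bob is 67 years old

67


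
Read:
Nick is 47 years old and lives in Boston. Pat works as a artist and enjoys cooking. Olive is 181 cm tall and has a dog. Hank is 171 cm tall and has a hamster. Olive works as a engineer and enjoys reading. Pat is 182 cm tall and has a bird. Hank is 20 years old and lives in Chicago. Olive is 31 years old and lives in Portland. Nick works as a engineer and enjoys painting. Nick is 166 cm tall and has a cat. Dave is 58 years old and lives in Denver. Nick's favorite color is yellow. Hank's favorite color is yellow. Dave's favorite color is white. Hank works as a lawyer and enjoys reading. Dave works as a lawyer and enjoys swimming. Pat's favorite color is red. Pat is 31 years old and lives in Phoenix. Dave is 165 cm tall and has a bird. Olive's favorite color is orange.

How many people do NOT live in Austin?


Not in Austin: 5

5


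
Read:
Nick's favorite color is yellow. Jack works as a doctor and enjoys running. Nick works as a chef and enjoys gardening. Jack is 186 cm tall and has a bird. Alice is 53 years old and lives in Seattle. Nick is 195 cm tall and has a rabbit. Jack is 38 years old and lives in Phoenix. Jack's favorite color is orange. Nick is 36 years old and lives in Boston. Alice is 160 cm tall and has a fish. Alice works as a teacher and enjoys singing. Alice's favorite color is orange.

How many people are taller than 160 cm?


Taller than 160: 2

2


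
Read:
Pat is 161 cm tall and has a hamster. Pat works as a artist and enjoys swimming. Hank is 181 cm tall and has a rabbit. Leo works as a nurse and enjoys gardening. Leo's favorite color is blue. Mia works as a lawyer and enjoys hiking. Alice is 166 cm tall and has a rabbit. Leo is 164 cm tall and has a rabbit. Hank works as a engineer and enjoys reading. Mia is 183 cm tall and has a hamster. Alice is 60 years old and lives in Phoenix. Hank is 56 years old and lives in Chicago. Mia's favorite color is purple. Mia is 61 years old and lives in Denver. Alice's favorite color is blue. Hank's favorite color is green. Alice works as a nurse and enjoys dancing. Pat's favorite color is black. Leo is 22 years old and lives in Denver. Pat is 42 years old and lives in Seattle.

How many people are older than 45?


Filter: 3

3


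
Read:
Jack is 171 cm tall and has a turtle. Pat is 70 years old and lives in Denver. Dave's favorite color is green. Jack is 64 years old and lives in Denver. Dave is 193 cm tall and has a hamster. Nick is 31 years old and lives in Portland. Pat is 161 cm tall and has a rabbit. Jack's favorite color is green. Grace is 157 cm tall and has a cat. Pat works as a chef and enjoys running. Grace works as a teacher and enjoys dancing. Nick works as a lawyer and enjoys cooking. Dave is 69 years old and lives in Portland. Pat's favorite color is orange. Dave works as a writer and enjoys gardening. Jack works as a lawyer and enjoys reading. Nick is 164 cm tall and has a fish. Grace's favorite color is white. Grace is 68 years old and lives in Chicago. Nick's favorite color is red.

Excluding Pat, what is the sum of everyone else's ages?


Sum (excluding Pat): 232

232


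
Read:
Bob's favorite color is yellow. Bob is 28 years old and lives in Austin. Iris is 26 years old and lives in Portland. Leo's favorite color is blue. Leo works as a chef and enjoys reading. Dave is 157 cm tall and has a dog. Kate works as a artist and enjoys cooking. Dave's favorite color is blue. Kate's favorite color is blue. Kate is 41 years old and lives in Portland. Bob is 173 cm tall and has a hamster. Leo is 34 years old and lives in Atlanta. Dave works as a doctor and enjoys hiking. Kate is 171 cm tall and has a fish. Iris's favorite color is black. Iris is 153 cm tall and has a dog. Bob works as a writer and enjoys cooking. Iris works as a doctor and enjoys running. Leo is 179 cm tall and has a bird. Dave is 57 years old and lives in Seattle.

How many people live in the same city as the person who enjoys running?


Person with hobby running is Iris, city Portland. Count = 2

2


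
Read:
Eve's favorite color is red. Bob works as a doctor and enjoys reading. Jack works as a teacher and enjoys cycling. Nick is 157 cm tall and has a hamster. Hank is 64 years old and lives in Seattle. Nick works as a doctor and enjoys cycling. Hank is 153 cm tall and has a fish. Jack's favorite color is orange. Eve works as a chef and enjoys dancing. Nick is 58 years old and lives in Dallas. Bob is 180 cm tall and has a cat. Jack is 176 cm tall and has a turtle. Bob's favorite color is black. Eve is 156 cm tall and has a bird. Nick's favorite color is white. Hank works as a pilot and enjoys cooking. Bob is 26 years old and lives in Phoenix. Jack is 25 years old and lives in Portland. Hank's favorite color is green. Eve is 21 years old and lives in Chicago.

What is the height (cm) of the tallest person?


Tallest: Bob at 180 cm

180


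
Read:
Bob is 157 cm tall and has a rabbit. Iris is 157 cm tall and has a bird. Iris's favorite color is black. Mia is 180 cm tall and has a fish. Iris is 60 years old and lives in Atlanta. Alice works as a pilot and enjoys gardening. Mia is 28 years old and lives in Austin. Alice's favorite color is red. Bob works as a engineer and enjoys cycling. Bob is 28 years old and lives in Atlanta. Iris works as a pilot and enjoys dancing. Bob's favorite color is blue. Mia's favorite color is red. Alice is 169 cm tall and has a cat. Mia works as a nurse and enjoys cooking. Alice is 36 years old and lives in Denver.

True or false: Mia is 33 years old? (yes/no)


Mia is actually 28. no

no


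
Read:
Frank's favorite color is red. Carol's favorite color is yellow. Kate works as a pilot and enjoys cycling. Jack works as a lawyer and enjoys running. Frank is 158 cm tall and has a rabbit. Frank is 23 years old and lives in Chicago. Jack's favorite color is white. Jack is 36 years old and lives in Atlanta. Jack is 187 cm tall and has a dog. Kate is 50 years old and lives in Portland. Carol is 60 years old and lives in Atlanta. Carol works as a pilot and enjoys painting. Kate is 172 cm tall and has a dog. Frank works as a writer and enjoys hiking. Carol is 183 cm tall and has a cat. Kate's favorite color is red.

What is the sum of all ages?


50+23+36+60 = 169

169


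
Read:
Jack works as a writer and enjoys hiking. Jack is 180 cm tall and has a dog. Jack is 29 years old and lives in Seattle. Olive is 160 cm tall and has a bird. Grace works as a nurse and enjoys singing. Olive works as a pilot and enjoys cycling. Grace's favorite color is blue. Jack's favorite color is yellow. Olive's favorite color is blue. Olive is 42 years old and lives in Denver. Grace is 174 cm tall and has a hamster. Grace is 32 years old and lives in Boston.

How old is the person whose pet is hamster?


Person with pet=hamster is Grace, age 32

32


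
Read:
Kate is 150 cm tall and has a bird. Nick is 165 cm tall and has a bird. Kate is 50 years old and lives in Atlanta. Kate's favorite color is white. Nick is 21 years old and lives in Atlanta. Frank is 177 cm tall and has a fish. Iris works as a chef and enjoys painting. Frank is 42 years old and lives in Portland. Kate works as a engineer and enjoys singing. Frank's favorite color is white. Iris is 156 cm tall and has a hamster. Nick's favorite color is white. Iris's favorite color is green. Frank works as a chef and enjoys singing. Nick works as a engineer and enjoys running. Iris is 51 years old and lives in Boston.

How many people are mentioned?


People: Kate, Nick, Iris, Frank. Count = 4

4


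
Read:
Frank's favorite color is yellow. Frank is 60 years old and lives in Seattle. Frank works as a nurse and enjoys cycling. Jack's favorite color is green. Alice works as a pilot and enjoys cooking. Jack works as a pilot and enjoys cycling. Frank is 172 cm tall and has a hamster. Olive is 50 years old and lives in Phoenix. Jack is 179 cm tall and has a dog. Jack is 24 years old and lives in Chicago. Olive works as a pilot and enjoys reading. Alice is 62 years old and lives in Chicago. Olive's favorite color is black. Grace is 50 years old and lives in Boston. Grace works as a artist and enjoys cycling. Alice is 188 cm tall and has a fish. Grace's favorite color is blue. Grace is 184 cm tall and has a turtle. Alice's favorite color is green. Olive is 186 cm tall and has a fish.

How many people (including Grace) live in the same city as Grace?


Grace lives in Boston. Count = 1

1


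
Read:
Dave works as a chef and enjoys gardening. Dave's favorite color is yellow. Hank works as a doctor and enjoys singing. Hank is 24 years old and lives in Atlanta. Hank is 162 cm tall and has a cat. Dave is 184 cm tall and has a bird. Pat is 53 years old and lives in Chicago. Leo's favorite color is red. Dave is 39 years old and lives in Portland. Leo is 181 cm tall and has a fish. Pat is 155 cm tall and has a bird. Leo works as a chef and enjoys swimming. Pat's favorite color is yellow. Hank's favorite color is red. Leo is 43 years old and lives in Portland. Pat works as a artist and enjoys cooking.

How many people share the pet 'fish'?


Count: 1

1


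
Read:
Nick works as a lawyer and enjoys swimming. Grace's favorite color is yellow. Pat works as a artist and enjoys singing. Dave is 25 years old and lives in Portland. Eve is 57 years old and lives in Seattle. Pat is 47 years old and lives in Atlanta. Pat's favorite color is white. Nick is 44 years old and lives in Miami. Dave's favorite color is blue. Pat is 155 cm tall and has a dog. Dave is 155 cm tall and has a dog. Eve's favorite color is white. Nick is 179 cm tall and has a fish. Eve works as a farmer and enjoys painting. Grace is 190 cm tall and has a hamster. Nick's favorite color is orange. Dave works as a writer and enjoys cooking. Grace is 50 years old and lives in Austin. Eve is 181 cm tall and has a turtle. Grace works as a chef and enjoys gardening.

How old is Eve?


Eve is 57 years old

57


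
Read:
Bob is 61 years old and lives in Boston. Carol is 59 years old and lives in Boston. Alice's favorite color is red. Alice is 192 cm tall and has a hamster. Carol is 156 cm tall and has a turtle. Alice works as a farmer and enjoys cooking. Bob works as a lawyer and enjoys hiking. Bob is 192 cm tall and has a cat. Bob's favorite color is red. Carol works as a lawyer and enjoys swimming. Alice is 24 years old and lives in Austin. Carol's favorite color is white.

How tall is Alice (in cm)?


Alice is 192 cm tall

192


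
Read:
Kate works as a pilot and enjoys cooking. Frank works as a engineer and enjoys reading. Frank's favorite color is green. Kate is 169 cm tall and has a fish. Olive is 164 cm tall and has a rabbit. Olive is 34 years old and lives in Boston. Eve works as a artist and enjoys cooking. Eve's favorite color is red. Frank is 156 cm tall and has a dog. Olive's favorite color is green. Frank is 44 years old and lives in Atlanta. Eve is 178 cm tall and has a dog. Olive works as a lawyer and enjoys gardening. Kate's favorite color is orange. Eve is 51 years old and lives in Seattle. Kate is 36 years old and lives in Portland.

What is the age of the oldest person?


Oldest: Eve at 51

51


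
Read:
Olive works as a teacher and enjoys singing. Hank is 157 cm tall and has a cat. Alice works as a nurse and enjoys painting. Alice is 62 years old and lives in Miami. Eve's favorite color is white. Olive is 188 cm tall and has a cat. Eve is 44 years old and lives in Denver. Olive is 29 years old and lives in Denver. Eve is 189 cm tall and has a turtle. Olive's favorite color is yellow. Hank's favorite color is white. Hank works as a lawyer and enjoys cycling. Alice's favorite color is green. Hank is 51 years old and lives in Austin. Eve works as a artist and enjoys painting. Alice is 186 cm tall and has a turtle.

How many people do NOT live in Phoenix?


Not in Phoenix: 4

4


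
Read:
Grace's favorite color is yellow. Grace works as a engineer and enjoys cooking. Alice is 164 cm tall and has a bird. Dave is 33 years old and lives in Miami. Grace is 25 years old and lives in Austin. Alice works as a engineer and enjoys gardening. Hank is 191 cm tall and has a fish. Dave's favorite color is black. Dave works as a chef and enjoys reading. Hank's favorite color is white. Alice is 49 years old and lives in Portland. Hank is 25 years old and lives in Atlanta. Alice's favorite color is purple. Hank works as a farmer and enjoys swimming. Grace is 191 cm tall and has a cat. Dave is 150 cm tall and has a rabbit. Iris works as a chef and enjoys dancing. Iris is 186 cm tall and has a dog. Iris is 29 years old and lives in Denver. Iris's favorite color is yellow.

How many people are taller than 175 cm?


Taller than 175: 3

3


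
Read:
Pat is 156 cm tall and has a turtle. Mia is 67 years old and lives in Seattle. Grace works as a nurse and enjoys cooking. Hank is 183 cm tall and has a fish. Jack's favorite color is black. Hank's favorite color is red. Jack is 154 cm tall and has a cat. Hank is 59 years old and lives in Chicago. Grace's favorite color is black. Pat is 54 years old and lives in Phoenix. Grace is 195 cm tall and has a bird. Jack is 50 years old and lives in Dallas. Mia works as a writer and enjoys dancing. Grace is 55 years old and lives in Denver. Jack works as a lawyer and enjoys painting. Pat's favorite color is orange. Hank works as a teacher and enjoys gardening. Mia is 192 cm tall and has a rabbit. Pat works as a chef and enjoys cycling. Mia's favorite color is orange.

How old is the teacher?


The teacher is Hank, age 59

59


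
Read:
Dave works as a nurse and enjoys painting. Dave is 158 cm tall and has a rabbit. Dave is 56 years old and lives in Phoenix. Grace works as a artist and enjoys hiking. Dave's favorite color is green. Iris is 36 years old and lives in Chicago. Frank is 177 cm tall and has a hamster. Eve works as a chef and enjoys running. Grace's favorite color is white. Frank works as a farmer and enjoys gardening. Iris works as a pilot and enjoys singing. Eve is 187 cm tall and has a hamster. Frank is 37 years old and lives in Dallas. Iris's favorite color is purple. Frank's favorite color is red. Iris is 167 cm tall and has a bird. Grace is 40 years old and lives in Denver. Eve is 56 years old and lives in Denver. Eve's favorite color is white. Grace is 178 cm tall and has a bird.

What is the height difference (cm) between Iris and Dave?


|167 - 158| = 9

9


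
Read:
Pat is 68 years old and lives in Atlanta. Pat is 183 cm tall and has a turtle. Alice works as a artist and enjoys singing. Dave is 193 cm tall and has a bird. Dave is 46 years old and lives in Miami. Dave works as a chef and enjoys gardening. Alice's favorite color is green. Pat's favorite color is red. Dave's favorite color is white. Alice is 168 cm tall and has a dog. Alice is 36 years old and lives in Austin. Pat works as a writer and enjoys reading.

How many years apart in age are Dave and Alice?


46 vs 36, diff = 10

10
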